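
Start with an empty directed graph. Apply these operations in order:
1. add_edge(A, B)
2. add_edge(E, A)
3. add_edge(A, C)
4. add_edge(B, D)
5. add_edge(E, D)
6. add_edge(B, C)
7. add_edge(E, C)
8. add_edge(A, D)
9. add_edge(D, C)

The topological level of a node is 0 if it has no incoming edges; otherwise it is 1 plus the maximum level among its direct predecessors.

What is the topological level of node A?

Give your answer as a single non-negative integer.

Answer: 1

Derivation:
Op 1: add_edge(A, B). Edges now: 1
Op 2: add_edge(E, A). Edges now: 2
Op 3: add_edge(A, C). Edges now: 3
Op 4: add_edge(B, D). Edges now: 4
Op 5: add_edge(E, D). Edges now: 5
Op 6: add_edge(B, C). Edges now: 6
Op 7: add_edge(E, C). Edges now: 7
Op 8: add_edge(A, D). Edges now: 8
Op 9: add_edge(D, C). Edges now: 9
Compute levels (Kahn BFS):
  sources (in-degree 0): E
  process E: level=0
    E->A: in-degree(A)=0, level(A)=1, enqueue
    E->C: in-degree(C)=3, level(C)>=1
    E->D: in-degree(D)=2, level(D)>=1
  process A: level=1
    A->B: in-degree(B)=0, level(B)=2, enqueue
    A->C: in-degree(C)=2, level(C)>=2
    A->D: in-degree(D)=1, level(D)>=2
  process B: level=2
    B->C: in-degree(C)=1, level(C)>=3
    B->D: in-degree(D)=0, level(D)=3, enqueue
  process D: level=3
    D->C: in-degree(C)=0, level(C)=4, enqueue
  process C: level=4
All levels: A:1, B:2, C:4, D:3, E:0
level(A) = 1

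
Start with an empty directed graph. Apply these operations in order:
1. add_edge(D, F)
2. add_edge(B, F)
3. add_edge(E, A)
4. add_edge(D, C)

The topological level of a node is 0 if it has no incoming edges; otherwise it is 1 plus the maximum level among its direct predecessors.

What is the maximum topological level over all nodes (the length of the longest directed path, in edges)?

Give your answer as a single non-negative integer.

Op 1: add_edge(D, F). Edges now: 1
Op 2: add_edge(B, F). Edges now: 2
Op 3: add_edge(E, A). Edges now: 3
Op 4: add_edge(D, C). Edges now: 4
Compute levels (Kahn BFS):
  sources (in-degree 0): B, D, E
  process B: level=0
    B->F: in-degree(F)=1, level(F)>=1
  process D: level=0
    D->C: in-degree(C)=0, level(C)=1, enqueue
    D->F: in-degree(F)=0, level(F)=1, enqueue
  process E: level=0
    E->A: in-degree(A)=0, level(A)=1, enqueue
  process C: level=1
  process F: level=1
  process A: level=1
All levels: A:1, B:0, C:1, D:0, E:0, F:1
max level = 1

Answer: 1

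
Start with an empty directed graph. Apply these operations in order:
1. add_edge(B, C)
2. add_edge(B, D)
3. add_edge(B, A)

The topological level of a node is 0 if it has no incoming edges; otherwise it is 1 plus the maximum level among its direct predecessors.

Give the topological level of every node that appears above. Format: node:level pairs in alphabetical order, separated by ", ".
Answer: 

Op 1: add_edge(B, C). Edges now: 1
Op 2: add_edge(B, D). Edges now: 2
Op 3: add_edge(B, A). Edges now: 3
Compute levels (Kahn BFS):
  sources (in-degree 0): B
  process B: level=0
    B->A: in-degree(A)=0, level(A)=1, enqueue
    B->C: in-degree(C)=0, level(C)=1, enqueue
    B->D: in-degree(D)=0, level(D)=1, enqueue
  process A: level=1
  process C: level=1
  process D: level=1
All levels: A:1, B:0, C:1, D:1

Answer: A:1, B:0, C:1, D:1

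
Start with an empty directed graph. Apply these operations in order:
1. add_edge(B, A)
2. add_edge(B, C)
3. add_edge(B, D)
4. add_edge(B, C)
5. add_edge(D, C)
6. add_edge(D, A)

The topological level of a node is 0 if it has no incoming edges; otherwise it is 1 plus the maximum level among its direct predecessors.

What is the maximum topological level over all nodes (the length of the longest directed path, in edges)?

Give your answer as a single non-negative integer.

Op 1: add_edge(B, A). Edges now: 1
Op 2: add_edge(B, C). Edges now: 2
Op 3: add_edge(B, D). Edges now: 3
Op 4: add_edge(B, C) (duplicate, no change). Edges now: 3
Op 5: add_edge(D, C). Edges now: 4
Op 6: add_edge(D, A). Edges now: 5
Compute levels (Kahn BFS):
  sources (in-degree 0): B
  process B: level=0
    B->A: in-degree(A)=1, level(A)>=1
    B->C: in-degree(C)=1, level(C)>=1
    B->D: in-degree(D)=0, level(D)=1, enqueue
  process D: level=1
    D->A: in-degree(A)=0, level(A)=2, enqueue
    D->C: in-degree(C)=0, level(C)=2, enqueue
  process A: level=2
  process C: level=2
All levels: A:2, B:0, C:2, D:1
max level = 2

Answer: 2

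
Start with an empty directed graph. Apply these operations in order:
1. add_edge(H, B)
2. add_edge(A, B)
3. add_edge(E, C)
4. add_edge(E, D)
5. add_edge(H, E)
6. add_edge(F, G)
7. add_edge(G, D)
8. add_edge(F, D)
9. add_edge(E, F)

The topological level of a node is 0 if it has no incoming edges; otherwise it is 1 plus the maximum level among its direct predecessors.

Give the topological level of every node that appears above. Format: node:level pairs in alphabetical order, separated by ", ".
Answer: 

Op 1: add_edge(H, B). Edges now: 1
Op 2: add_edge(A, B). Edges now: 2
Op 3: add_edge(E, C). Edges now: 3
Op 4: add_edge(E, D). Edges now: 4
Op 5: add_edge(H, E). Edges now: 5
Op 6: add_edge(F, G). Edges now: 6
Op 7: add_edge(G, D). Edges now: 7
Op 8: add_edge(F, D). Edges now: 8
Op 9: add_edge(E, F). Edges now: 9
Compute levels (Kahn BFS):
  sources (in-degree 0): A, H
  process A: level=0
    A->B: in-degree(B)=1, level(B)>=1
  process H: level=0
    H->B: in-degree(B)=0, level(B)=1, enqueue
    H->E: in-degree(E)=0, level(E)=1, enqueue
  process B: level=1
  process E: level=1
    E->C: in-degree(C)=0, level(C)=2, enqueue
    E->D: in-degree(D)=2, level(D)>=2
    E->F: in-degree(F)=0, level(F)=2, enqueue
  process C: level=2
  process F: level=2
    F->D: in-degree(D)=1, level(D)>=3
    F->G: in-degree(G)=0, level(G)=3, enqueue
  process G: level=3
    G->D: in-degree(D)=0, level(D)=4, enqueue
  process D: level=4
All levels: A:0, B:1, C:2, D:4, E:1, F:2, G:3, H:0

Answer: A:0, B:1, C:2, D:4, E:1, F:2, G:3, H:0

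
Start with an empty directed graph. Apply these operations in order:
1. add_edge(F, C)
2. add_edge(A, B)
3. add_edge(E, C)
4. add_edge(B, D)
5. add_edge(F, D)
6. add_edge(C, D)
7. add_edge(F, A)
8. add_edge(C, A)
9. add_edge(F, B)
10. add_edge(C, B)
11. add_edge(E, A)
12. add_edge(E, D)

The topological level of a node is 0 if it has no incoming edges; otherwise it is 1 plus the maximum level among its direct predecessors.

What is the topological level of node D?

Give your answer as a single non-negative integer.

Answer: 4

Derivation:
Op 1: add_edge(F, C). Edges now: 1
Op 2: add_edge(A, B). Edges now: 2
Op 3: add_edge(E, C). Edges now: 3
Op 4: add_edge(B, D). Edges now: 4
Op 5: add_edge(F, D). Edges now: 5
Op 6: add_edge(C, D). Edges now: 6
Op 7: add_edge(F, A). Edges now: 7
Op 8: add_edge(C, A). Edges now: 8
Op 9: add_edge(F, B). Edges now: 9
Op 10: add_edge(C, B). Edges now: 10
Op 11: add_edge(E, A). Edges now: 11
Op 12: add_edge(E, D). Edges now: 12
Compute levels (Kahn BFS):
  sources (in-degree 0): E, F
  process E: level=0
    E->A: in-degree(A)=2, level(A)>=1
    E->C: in-degree(C)=1, level(C)>=1
    E->D: in-degree(D)=3, level(D)>=1
  process F: level=0
    F->A: in-degree(A)=1, level(A)>=1
    F->B: in-degree(B)=2, level(B)>=1
    F->C: in-degree(C)=0, level(C)=1, enqueue
    F->D: in-degree(D)=2, level(D)>=1
  process C: level=1
    C->A: in-degree(A)=0, level(A)=2, enqueue
    C->B: in-degree(B)=1, level(B)>=2
    C->D: in-degree(D)=1, level(D)>=2
  process A: level=2
    A->B: in-degree(B)=0, level(B)=3, enqueue
  process B: level=3
    B->D: in-degree(D)=0, level(D)=4, enqueue
  process D: level=4
All levels: A:2, B:3, C:1, D:4, E:0, F:0
level(D) = 4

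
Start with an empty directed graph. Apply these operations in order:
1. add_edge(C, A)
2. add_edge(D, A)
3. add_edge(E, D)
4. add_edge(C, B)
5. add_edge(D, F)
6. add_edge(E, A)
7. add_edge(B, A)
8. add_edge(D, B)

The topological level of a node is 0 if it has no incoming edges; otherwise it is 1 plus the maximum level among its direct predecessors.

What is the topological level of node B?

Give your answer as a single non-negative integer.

Answer: 2

Derivation:
Op 1: add_edge(C, A). Edges now: 1
Op 2: add_edge(D, A). Edges now: 2
Op 3: add_edge(E, D). Edges now: 3
Op 4: add_edge(C, B). Edges now: 4
Op 5: add_edge(D, F). Edges now: 5
Op 6: add_edge(E, A). Edges now: 6
Op 7: add_edge(B, A). Edges now: 7
Op 8: add_edge(D, B). Edges now: 8
Compute levels (Kahn BFS):
  sources (in-degree 0): C, E
  process C: level=0
    C->A: in-degree(A)=3, level(A)>=1
    C->B: in-degree(B)=1, level(B)>=1
  process E: level=0
    E->A: in-degree(A)=2, level(A)>=1
    E->D: in-degree(D)=0, level(D)=1, enqueue
  process D: level=1
    D->A: in-degree(A)=1, level(A)>=2
    D->B: in-degree(B)=0, level(B)=2, enqueue
    D->F: in-degree(F)=0, level(F)=2, enqueue
  process B: level=2
    B->A: in-degree(A)=0, level(A)=3, enqueue
  process F: level=2
  process A: level=3
All levels: A:3, B:2, C:0, D:1, E:0, F:2
level(B) = 2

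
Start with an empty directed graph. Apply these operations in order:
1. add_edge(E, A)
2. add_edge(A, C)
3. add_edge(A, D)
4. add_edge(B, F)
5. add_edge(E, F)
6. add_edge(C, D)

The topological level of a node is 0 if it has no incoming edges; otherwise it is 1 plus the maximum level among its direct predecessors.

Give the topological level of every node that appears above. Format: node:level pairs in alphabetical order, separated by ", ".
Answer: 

Op 1: add_edge(E, A). Edges now: 1
Op 2: add_edge(A, C). Edges now: 2
Op 3: add_edge(A, D). Edges now: 3
Op 4: add_edge(B, F). Edges now: 4
Op 5: add_edge(E, F). Edges now: 5
Op 6: add_edge(C, D). Edges now: 6
Compute levels (Kahn BFS):
  sources (in-degree 0): B, E
  process B: level=0
    B->F: in-degree(F)=1, level(F)>=1
  process E: level=0
    E->A: in-degree(A)=0, level(A)=1, enqueue
    E->F: in-degree(F)=0, level(F)=1, enqueue
  process A: level=1
    A->C: in-degree(C)=0, level(C)=2, enqueue
    A->D: in-degree(D)=1, level(D)>=2
  process F: level=1
  process C: level=2
    C->D: in-degree(D)=0, level(D)=3, enqueue
  process D: level=3
All levels: A:1, B:0, C:2, D:3, E:0, F:1

Answer: A:1, B:0, C:2, D:3, E:0, F:1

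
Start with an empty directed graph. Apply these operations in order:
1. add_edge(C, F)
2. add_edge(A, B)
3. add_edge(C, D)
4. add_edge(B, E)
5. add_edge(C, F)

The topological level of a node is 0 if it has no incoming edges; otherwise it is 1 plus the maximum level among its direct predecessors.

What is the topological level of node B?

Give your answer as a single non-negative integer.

Answer: 1

Derivation:
Op 1: add_edge(C, F). Edges now: 1
Op 2: add_edge(A, B). Edges now: 2
Op 3: add_edge(C, D). Edges now: 3
Op 4: add_edge(B, E). Edges now: 4
Op 5: add_edge(C, F) (duplicate, no change). Edges now: 4
Compute levels (Kahn BFS):
  sources (in-degree 0): A, C
  process A: level=0
    A->B: in-degree(B)=0, level(B)=1, enqueue
  process C: level=0
    C->D: in-degree(D)=0, level(D)=1, enqueue
    C->F: in-degree(F)=0, level(F)=1, enqueue
  process B: level=1
    B->E: in-degree(E)=0, level(E)=2, enqueue
  process D: level=1
  process F: level=1
  process E: level=2
All levels: A:0, B:1, C:0, D:1, E:2, F:1
level(B) = 1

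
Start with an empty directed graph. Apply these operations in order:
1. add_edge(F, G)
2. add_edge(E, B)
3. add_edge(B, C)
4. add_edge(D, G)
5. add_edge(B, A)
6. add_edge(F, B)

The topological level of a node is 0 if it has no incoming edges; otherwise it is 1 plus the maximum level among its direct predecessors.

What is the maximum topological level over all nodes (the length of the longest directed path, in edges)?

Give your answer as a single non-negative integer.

Answer: 2

Derivation:
Op 1: add_edge(F, G). Edges now: 1
Op 2: add_edge(E, B). Edges now: 2
Op 3: add_edge(B, C). Edges now: 3
Op 4: add_edge(D, G). Edges now: 4
Op 5: add_edge(B, A). Edges now: 5
Op 6: add_edge(F, B). Edges now: 6
Compute levels (Kahn BFS):
  sources (in-degree 0): D, E, F
  process D: level=0
    D->G: in-degree(G)=1, level(G)>=1
  process E: level=0
    E->B: in-degree(B)=1, level(B)>=1
  process F: level=0
    F->B: in-degree(B)=0, level(B)=1, enqueue
    F->G: in-degree(G)=0, level(G)=1, enqueue
  process B: level=1
    B->A: in-degree(A)=0, level(A)=2, enqueue
    B->C: in-degree(C)=0, level(C)=2, enqueue
  process G: level=1
  process A: level=2
  process C: level=2
All levels: A:2, B:1, C:2, D:0, E:0, F:0, G:1
max level = 2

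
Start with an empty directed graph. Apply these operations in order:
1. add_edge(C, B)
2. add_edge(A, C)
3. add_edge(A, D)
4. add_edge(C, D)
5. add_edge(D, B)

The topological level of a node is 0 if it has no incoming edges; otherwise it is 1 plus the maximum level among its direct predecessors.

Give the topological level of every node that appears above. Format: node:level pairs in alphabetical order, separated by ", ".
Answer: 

Op 1: add_edge(C, B). Edges now: 1
Op 2: add_edge(A, C). Edges now: 2
Op 3: add_edge(A, D). Edges now: 3
Op 4: add_edge(C, D). Edges now: 4
Op 5: add_edge(D, B). Edges now: 5
Compute levels (Kahn BFS):
  sources (in-degree 0): A
  process A: level=0
    A->C: in-degree(C)=0, level(C)=1, enqueue
    A->D: in-degree(D)=1, level(D)>=1
  process C: level=1
    C->B: in-degree(B)=1, level(B)>=2
    C->D: in-degree(D)=0, level(D)=2, enqueue
  process D: level=2
    D->B: in-degree(B)=0, level(B)=3, enqueue
  process B: level=3
All levels: A:0, B:3, C:1, D:2

Answer: A:0, B:3, C:1, D:2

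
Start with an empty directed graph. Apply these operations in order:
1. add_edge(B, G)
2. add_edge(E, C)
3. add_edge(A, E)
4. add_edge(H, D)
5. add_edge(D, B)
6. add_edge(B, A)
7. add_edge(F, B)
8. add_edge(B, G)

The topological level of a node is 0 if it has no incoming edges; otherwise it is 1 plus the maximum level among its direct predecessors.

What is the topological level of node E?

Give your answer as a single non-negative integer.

Op 1: add_edge(B, G). Edges now: 1
Op 2: add_edge(E, C). Edges now: 2
Op 3: add_edge(A, E). Edges now: 3
Op 4: add_edge(H, D). Edges now: 4
Op 5: add_edge(D, B). Edges now: 5
Op 6: add_edge(B, A). Edges now: 6
Op 7: add_edge(F, B). Edges now: 7
Op 8: add_edge(B, G) (duplicate, no change). Edges now: 7
Compute levels (Kahn BFS):
  sources (in-degree 0): F, H
  process F: level=0
    F->B: in-degree(B)=1, level(B)>=1
  process H: level=0
    H->D: in-degree(D)=0, level(D)=1, enqueue
  process D: level=1
    D->B: in-degree(B)=0, level(B)=2, enqueue
  process B: level=2
    B->A: in-degree(A)=0, level(A)=3, enqueue
    B->G: in-degree(G)=0, level(G)=3, enqueue
  process A: level=3
    A->E: in-degree(E)=0, level(E)=4, enqueue
  process G: level=3
  process E: level=4
    E->C: in-degree(C)=0, level(C)=5, enqueue
  process C: level=5
All levels: A:3, B:2, C:5, D:1, E:4, F:0, G:3, H:0
level(E) = 4

Answer: 4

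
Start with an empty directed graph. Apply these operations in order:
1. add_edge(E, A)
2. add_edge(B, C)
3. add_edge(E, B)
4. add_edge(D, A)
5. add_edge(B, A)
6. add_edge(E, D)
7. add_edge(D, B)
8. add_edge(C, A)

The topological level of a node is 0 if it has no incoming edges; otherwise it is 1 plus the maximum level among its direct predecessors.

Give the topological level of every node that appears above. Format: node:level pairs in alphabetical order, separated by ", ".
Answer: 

Answer: A:4, B:2, C:3, D:1, E:0

Derivation:
Op 1: add_edge(E, A). Edges now: 1
Op 2: add_edge(B, C). Edges now: 2
Op 3: add_edge(E, B). Edges now: 3
Op 4: add_edge(D, A). Edges now: 4
Op 5: add_edge(B, A). Edges now: 5
Op 6: add_edge(E, D). Edges now: 6
Op 7: add_edge(D, B). Edges now: 7
Op 8: add_edge(C, A). Edges now: 8
Compute levels (Kahn BFS):
  sources (in-degree 0): E
  process E: level=0
    E->A: in-degree(A)=3, level(A)>=1
    E->B: in-degree(B)=1, level(B)>=1
    E->D: in-degree(D)=0, level(D)=1, enqueue
  process D: level=1
    D->A: in-degree(A)=2, level(A)>=2
    D->B: in-degree(B)=0, level(B)=2, enqueue
  process B: level=2
    B->A: in-degree(A)=1, level(A)>=3
    B->C: in-degree(C)=0, level(C)=3, enqueue
  process C: level=3
    C->A: in-degree(A)=0, level(A)=4, enqueue
  process A: level=4
All levels: A:4, B:2, C:3, D:1, E:0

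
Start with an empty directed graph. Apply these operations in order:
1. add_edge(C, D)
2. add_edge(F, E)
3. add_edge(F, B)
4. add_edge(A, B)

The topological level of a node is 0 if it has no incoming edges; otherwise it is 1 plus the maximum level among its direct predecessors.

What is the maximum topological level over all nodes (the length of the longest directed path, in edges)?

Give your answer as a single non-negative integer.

Op 1: add_edge(C, D). Edges now: 1
Op 2: add_edge(F, E). Edges now: 2
Op 3: add_edge(F, B). Edges now: 3
Op 4: add_edge(A, B). Edges now: 4
Compute levels (Kahn BFS):
  sources (in-degree 0): A, C, F
  process A: level=0
    A->B: in-degree(B)=1, level(B)>=1
  process C: level=0
    C->D: in-degree(D)=0, level(D)=1, enqueue
  process F: level=0
    F->B: in-degree(B)=0, level(B)=1, enqueue
    F->E: in-degree(E)=0, level(E)=1, enqueue
  process D: level=1
  process B: level=1
  process E: level=1
All levels: A:0, B:1, C:0, D:1, E:1, F:0
max level = 1

Answer: 1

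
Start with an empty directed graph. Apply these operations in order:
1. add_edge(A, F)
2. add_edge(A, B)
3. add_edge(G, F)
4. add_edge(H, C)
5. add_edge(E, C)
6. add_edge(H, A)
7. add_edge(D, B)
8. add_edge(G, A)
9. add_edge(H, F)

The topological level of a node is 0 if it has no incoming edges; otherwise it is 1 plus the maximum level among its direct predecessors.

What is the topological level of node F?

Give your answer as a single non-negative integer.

Answer: 2

Derivation:
Op 1: add_edge(A, F). Edges now: 1
Op 2: add_edge(A, B). Edges now: 2
Op 3: add_edge(G, F). Edges now: 3
Op 4: add_edge(H, C). Edges now: 4
Op 5: add_edge(E, C). Edges now: 5
Op 6: add_edge(H, A). Edges now: 6
Op 7: add_edge(D, B). Edges now: 7
Op 8: add_edge(G, A). Edges now: 8
Op 9: add_edge(H, F). Edges now: 9
Compute levels (Kahn BFS):
  sources (in-degree 0): D, E, G, H
  process D: level=0
    D->B: in-degree(B)=1, level(B)>=1
  process E: level=0
    E->C: in-degree(C)=1, level(C)>=1
  process G: level=0
    G->A: in-degree(A)=1, level(A)>=1
    G->F: in-degree(F)=2, level(F)>=1
  process H: level=0
    H->A: in-degree(A)=0, level(A)=1, enqueue
    H->C: in-degree(C)=0, level(C)=1, enqueue
    H->F: in-degree(F)=1, level(F)>=1
  process A: level=1
    A->B: in-degree(B)=0, level(B)=2, enqueue
    A->F: in-degree(F)=0, level(F)=2, enqueue
  process C: level=1
  process B: level=2
  process F: level=2
All levels: A:1, B:2, C:1, D:0, E:0, F:2, G:0, H:0
level(F) = 2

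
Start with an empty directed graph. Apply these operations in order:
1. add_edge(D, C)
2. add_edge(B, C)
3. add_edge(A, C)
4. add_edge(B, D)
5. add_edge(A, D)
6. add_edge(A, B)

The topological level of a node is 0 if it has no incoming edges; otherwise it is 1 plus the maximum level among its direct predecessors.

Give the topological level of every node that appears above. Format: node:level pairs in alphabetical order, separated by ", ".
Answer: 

Answer: A:0, B:1, C:3, D:2

Derivation:
Op 1: add_edge(D, C). Edges now: 1
Op 2: add_edge(B, C). Edges now: 2
Op 3: add_edge(A, C). Edges now: 3
Op 4: add_edge(B, D). Edges now: 4
Op 5: add_edge(A, D). Edges now: 5
Op 6: add_edge(A, B). Edges now: 6
Compute levels (Kahn BFS):
  sources (in-degree 0): A
  process A: level=0
    A->B: in-degree(B)=0, level(B)=1, enqueue
    A->C: in-degree(C)=2, level(C)>=1
    A->D: in-degree(D)=1, level(D)>=1
  process B: level=1
    B->C: in-degree(C)=1, level(C)>=2
    B->D: in-degree(D)=0, level(D)=2, enqueue
  process D: level=2
    D->C: in-degree(C)=0, level(C)=3, enqueue
  process C: level=3
All levels: A:0, B:1, C:3, D:2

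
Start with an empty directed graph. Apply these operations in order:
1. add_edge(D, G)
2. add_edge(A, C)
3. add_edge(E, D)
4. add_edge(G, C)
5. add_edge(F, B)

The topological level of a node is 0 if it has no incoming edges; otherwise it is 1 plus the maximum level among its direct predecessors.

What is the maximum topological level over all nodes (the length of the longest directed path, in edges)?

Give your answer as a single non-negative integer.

Answer: 3

Derivation:
Op 1: add_edge(D, G). Edges now: 1
Op 2: add_edge(A, C). Edges now: 2
Op 3: add_edge(E, D). Edges now: 3
Op 4: add_edge(G, C). Edges now: 4
Op 5: add_edge(F, B). Edges now: 5
Compute levels (Kahn BFS):
  sources (in-degree 0): A, E, F
  process A: level=0
    A->C: in-degree(C)=1, level(C)>=1
  process E: level=0
    E->D: in-degree(D)=0, level(D)=1, enqueue
  process F: level=0
    F->B: in-degree(B)=0, level(B)=1, enqueue
  process D: level=1
    D->G: in-degree(G)=0, level(G)=2, enqueue
  process B: level=1
  process G: level=2
    G->C: in-degree(C)=0, level(C)=3, enqueue
  process C: level=3
All levels: A:0, B:1, C:3, D:1, E:0, F:0, G:2
max level = 3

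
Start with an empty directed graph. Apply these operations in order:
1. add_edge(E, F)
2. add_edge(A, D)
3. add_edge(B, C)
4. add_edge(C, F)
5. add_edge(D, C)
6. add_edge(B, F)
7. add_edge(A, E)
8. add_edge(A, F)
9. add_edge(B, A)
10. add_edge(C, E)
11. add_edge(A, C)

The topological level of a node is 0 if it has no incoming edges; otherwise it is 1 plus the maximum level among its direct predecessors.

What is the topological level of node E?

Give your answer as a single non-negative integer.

Answer: 4

Derivation:
Op 1: add_edge(E, F). Edges now: 1
Op 2: add_edge(A, D). Edges now: 2
Op 3: add_edge(B, C). Edges now: 3
Op 4: add_edge(C, F). Edges now: 4
Op 5: add_edge(D, C). Edges now: 5
Op 6: add_edge(B, F). Edges now: 6
Op 7: add_edge(A, E). Edges now: 7
Op 8: add_edge(A, F). Edges now: 8
Op 9: add_edge(B, A). Edges now: 9
Op 10: add_edge(C, E). Edges now: 10
Op 11: add_edge(A, C). Edges now: 11
Compute levels (Kahn BFS):
  sources (in-degree 0): B
  process B: level=0
    B->A: in-degree(A)=0, level(A)=1, enqueue
    B->C: in-degree(C)=2, level(C)>=1
    B->F: in-degree(F)=3, level(F)>=1
  process A: level=1
    A->C: in-degree(C)=1, level(C)>=2
    A->D: in-degree(D)=0, level(D)=2, enqueue
    A->E: in-degree(E)=1, level(E)>=2
    A->F: in-degree(F)=2, level(F)>=2
  process D: level=2
    D->C: in-degree(C)=0, level(C)=3, enqueue
  process C: level=3
    C->E: in-degree(E)=0, level(E)=4, enqueue
    C->F: in-degree(F)=1, level(F)>=4
  process E: level=4
    E->F: in-degree(F)=0, level(F)=5, enqueue
  process F: level=5
All levels: A:1, B:0, C:3, D:2, E:4, F:5
level(E) = 4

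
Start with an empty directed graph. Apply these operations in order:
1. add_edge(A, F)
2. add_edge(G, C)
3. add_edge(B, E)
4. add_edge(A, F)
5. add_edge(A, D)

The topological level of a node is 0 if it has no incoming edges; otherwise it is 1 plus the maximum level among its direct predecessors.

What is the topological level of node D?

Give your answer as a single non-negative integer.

Answer: 1

Derivation:
Op 1: add_edge(A, F). Edges now: 1
Op 2: add_edge(G, C). Edges now: 2
Op 3: add_edge(B, E). Edges now: 3
Op 4: add_edge(A, F) (duplicate, no change). Edges now: 3
Op 5: add_edge(A, D). Edges now: 4
Compute levels (Kahn BFS):
  sources (in-degree 0): A, B, G
  process A: level=0
    A->D: in-degree(D)=0, level(D)=1, enqueue
    A->F: in-degree(F)=0, level(F)=1, enqueue
  process B: level=0
    B->E: in-degree(E)=0, level(E)=1, enqueue
  process G: level=0
    G->C: in-degree(C)=0, level(C)=1, enqueue
  process D: level=1
  process F: level=1
  process E: level=1
  process C: level=1
All levels: A:0, B:0, C:1, D:1, E:1, F:1, G:0
level(D) = 1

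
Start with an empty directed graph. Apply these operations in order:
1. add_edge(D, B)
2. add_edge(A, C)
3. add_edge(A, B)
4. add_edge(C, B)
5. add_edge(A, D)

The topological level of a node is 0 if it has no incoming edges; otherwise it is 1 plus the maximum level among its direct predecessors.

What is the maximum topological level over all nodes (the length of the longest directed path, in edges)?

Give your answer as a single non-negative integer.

Op 1: add_edge(D, B). Edges now: 1
Op 2: add_edge(A, C). Edges now: 2
Op 3: add_edge(A, B). Edges now: 3
Op 4: add_edge(C, B). Edges now: 4
Op 5: add_edge(A, D). Edges now: 5
Compute levels (Kahn BFS):
  sources (in-degree 0): A
  process A: level=0
    A->B: in-degree(B)=2, level(B)>=1
    A->C: in-degree(C)=0, level(C)=1, enqueue
    A->D: in-degree(D)=0, level(D)=1, enqueue
  process C: level=1
    C->B: in-degree(B)=1, level(B)>=2
  process D: level=1
    D->B: in-degree(B)=0, level(B)=2, enqueue
  process B: level=2
All levels: A:0, B:2, C:1, D:1
max level = 2

Answer: 2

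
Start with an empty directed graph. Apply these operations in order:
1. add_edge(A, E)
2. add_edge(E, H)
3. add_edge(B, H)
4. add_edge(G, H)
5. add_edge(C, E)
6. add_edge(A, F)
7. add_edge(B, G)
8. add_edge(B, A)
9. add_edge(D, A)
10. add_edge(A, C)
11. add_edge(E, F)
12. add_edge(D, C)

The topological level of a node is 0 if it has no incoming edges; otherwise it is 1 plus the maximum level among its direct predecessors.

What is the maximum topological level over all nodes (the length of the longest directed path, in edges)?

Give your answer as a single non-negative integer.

Op 1: add_edge(A, E). Edges now: 1
Op 2: add_edge(E, H). Edges now: 2
Op 3: add_edge(B, H). Edges now: 3
Op 4: add_edge(G, H). Edges now: 4
Op 5: add_edge(C, E). Edges now: 5
Op 6: add_edge(A, F). Edges now: 6
Op 7: add_edge(B, G). Edges now: 7
Op 8: add_edge(B, A). Edges now: 8
Op 9: add_edge(D, A). Edges now: 9
Op 10: add_edge(A, C). Edges now: 10
Op 11: add_edge(E, F). Edges now: 11
Op 12: add_edge(D, C). Edges now: 12
Compute levels (Kahn BFS):
  sources (in-degree 0): B, D
  process B: level=0
    B->A: in-degree(A)=1, level(A)>=1
    B->G: in-degree(G)=0, level(G)=1, enqueue
    B->H: in-degree(H)=2, level(H)>=1
  process D: level=0
    D->A: in-degree(A)=0, level(A)=1, enqueue
    D->C: in-degree(C)=1, level(C)>=1
  process G: level=1
    G->H: in-degree(H)=1, level(H)>=2
  process A: level=1
    A->C: in-degree(C)=0, level(C)=2, enqueue
    A->E: in-degree(E)=1, level(E)>=2
    A->F: in-degree(F)=1, level(F)>=2
  process C: level=2
    C->E: in-degree(E)=0, level(E)=3, enqueue
  process E: level=3
    E->F: in-degree(F)=0, level(F)=4, enqueue
    E->H: in-degree(H)=0, level(H)=4, enqueue
  process F: level=4
  process H: level=4
All levels: A:1, B:0, C:2, D:0, E:3, F:4, G:1, H:4
max level = 4

Answer: 4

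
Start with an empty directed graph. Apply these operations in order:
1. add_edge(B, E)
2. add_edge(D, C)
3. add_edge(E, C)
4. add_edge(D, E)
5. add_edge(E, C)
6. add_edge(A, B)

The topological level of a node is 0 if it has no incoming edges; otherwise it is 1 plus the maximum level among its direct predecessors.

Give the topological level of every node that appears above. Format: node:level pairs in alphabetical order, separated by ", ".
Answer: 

Op 1: add_edge(B, E). Edges now: 1
Op 2: add_edge(D, C). Edges now: 2
Op 3: add_edge(E, C). Edges now: 3
Op 4: add_edge(D, E). Edges now: 4
Op 5: add_edge(E, C) (duplicate, no change). Edges now: 4
Op 6: add_edge(A, B). Edges now: 5
Compute levels (Kahn BFS):
  sources (in-degree 0): A, D
  process A: level=0
    A->B: in-degree(B)=0, level(B)=1, enqueue
  process D: level=0
    D->C: in-degree(C)=1, level(C)>=1
    D->E: in-degree(E)=1, level(E)>=1
  process B: level=1
    B->E: in-degree(E)=0, level(E)=2, enqueue
  process E: level=2
    E->C: in-degree(C)=0, level(C)=3, enqueue
  process C: level=3
All levels: A:0, B:1, C:3, D:0, E:2

Answer: A:0, B:1, C:3, D:0, E:2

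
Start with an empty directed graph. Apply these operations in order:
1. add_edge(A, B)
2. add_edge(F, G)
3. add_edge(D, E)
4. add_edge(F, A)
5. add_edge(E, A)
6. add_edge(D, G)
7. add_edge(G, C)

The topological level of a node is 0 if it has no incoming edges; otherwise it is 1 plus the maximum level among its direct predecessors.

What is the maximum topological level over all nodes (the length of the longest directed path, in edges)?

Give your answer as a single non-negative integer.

Op 1: add_edge(A, B). Edges now: 1
Op 2: add_edge(F, G). Edges now: 2
Op 3: add_edge(D, E). Edges now: 3
Op 4: add_edge(F, A). Edges now: 4
Op 5: add_edge(E, A). Edges now: 5
Op 6: add_edge(D, G). Edges now: 6
Op 7: add_edge(G, C). Edges now: 7
Compute levels (Kahn BFS):
  sources (in-degree 0): D, F
  process D: level=0
    D->E: in-degree(E)=0, level(E)=1, enqueue
    D->G: in-degree(G)=1, level(G)>=1
  process F: level=0
    F->A: in-degree(A)=1, level(A)>=1
    F->G: in-degree(G)=0, level(G)=1, enqueue
  process E: level=1
    E->A: in-degree(A)=0, level(A)=2, enqueue
  process G: level=1
    G->C: in-degree(C)=0, level(C)=2, enqueue
  process A: level=2
    A->B: in-degree(B)=0, level(B)=3, enqueue
  process C: level=2
  process B: level=3
All levels: A:2, B:3, C:2, D:0, E:1, F:0, G:1
max level = 3

Answer: 3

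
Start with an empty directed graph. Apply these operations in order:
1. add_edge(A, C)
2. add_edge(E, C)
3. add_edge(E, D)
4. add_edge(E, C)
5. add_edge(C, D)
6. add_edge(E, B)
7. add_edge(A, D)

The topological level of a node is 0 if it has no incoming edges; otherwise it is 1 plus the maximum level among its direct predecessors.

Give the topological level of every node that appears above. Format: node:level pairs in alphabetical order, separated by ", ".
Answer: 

Answer: A:0, B:1, C:1, D:2, E:0

Derivation:
Op 1: add_edge(A, C). Edges now: 1
Op 2: add_edge(E, C). Edges now: 2
Op 3: add_edge(E, D). Edges now: 3
Op 4: add_edge(E, C) (duplicate, no change). Edges now: 3
Op 5: add_edge(C, D). Edges now: 4
Op 6: add_edge(E, B). Edges now: 5
Op 7: add_edge(A, D). Edges now: 6
Compute levels (Kahn BFS):
  sources (in-degree 0): A, E
  process A: level=0
    A->C: in-degree(C)=1, level(C)>=1
    A->D: in-degree(D)=2, level(D)>=1
  process E: level=0
    E->B: in-degree(B)=0, level(B)=1, enqueue
    E->C: in-degree(C)=0, level(C)=1, enqueue
    E->D: in-degree(D)=1, level(D)>=1
  process B: level=1
  process C: level=1
    C->D: in-degree(D)=0, level(D)=2, enqueue
  process D: level=2
All levels: A:0, B:1, C:1, D:2, E:0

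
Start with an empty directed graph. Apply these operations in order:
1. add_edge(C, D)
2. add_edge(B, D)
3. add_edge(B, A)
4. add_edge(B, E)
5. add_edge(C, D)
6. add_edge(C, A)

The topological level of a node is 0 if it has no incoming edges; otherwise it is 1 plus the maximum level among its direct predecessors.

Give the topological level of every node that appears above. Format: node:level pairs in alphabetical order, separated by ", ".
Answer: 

Answer: A:1, B:0, C:0, D:1, E:1

Derivation:
Op 1: add_edge(C, D). Edges now: 1
Op 2: add_edge(B, D). Edges now: 2
Op 3: add_edge(B, A). Edges now: 3
Op 4: add_edge(B, E). Edges now: 4
Op 5: add_edge(C, D) (duplicate, no change). Edges now: 4
Op 6: add_edge(C, A). Edges now: 5
Compute levels (Kahn BFS):
  sources (in-degree 0): B, C
  process B: level=0
    B->A: in-degree(A)=1, level(A)>=1
    B->D: in-degree(D)=1, level(D)>=1
    B->E: in-degree(E)=0, level(E)=1, enqueue
  process C: level=0
    C->A: in-degree(A)=0, level(A)=1, enqueue
    C->D: in-degree(D)=0, level(D)=1, enqueue
  process E: level=1
  process A: level=1
  process D: level=1
All levels: A:1, B:0, C:0, D:1, E:1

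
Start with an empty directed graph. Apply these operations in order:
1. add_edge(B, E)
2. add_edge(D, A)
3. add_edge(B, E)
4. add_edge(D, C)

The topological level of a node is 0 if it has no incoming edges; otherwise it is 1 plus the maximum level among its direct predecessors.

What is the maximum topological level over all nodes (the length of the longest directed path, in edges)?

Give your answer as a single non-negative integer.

Answer: 1

Derivation:
Op 1: add_edge(B, E). Edges now: 1
Op 2: add_edge(D, A). Edges now: 2
Op 3: add_edge(B, E) (duplicate, no change). Edges now: 2
Op 4: add_edge(D, C). Edges now: 3
Compute levels (Kahn BFS):
  sources (in-degree 0): B, D
  process B: level=0
    B->E: in-degree(E)=0, level(E)=1, enqueue
  process D: level=0
    D->A: in-degree(A)=0, level(A)=1, enqueue
    D->C: in-degree(C)=0, level(C)=1, enqueue
  process E: level=1
  process A: level=1
  process C: level=1
All levels: A:1, B:0, C:1, D:0, E:1
max level = 1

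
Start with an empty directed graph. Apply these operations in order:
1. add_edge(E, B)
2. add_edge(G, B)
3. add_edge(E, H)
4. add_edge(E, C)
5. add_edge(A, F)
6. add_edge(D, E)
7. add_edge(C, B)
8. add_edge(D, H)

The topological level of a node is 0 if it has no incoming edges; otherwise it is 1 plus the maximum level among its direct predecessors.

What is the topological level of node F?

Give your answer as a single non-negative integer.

Op 1: add_edge(E, B). Edges now: 1
Op 2: add_edge(G, B). Edges now: 2
Op 3: add_edge(E, H). Edges now: 3
Op 4: add_edge(E, C). Edges now: 4
Op 5: add_edge(A, F). Edges now: 5
Op 6: add_edge(D, E). Edges now: 6
Op 7: add_edge(C, B). Edges now: 7
Op 8: add_edge(D, H). Edges now: 8
Compute levels (Kahn BFS):
  sources (in-degree 0): A, D, G
  process A: level=0
    A->F: in-degree(F)=0, level(F)=1, enqueue
  process D: level=0
    D->E: in-degree(E)=0, level(E)=1, enqueue
    D->H: in-degree(H)=1, level(H)>=1
  process G: level=0
    G->B: in-degree(B)=2, level(B)>=1
  process F: level=1
  process E: level=1
    E->B: in-degree(B)=1, level(B)>=2
    E->C: in-degree(C)=0, level(C)=2, enqueue
    E->H: in-degree(H)=0, level(H)=2, enqueue
  process C: level=2
    C->B: in-degree(B)=0, level(B)=3, enqueue
  process H: level=2
  process B: level=3
All levels: A:0, B:3, C:2, D:0, E:1, F:1, G:0, H:2
level(F) = 1

Answer: 1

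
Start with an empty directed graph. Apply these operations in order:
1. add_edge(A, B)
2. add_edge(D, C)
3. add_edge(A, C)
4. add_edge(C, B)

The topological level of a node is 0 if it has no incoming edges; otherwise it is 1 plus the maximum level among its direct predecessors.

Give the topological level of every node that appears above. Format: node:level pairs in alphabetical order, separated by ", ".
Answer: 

Answer: A:0, B:2, C:1, D:0

Derivation:
Op 1: add_edge(A, B). Edges now: 1
Op 2: add_edge(D, C). Edges now: 2
Op 3: add_edge(A, C). Edges now: 3
Op 4: add_edge(C, B). Edges now: 4
Compute levels (Kahn BFS):
  sources (in-degree 0): A, D
  process A: level=0
    A->B: in-degree(B)=1, level(B)>=1
    A->C: in-degree(C)=1, level(C)>=1
  process D: level=0
    D->C: in-degree(C)=0, level(C)=1, enqueue
  process C: level=1
    C->B: in-degree(B)=0, level(B)=2, enqueue
  process B: level=2
All levels: A:0, B:2, C:1, D:0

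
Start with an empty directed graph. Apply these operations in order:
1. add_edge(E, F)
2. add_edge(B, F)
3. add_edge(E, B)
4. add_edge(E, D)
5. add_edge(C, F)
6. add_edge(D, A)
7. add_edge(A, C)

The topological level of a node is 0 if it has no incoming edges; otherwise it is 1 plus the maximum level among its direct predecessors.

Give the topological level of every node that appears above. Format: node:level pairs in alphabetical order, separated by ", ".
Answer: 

Op 1: add_edge(E, F). Edges now: 1
Op 2: add_edge(B, F). Edges now: 2
Op 3: add_edge(E, B). Edges now: 3
Op 4: add_edge(E, D). Edges now: 4
Op 5: add_edge(C, F). Edges now: 5
Op 6: add_edge(D, A). Edges now: 6
Op 7: add_edge(A, C). Edges now: 7
Compute levels (Kahn BFS):
  sources (in-degree 0): E
  process E: level=0
    E->B: in-degree(B)=0, level(B)=1, enqueue
    E->D: in-degree(D)=0, level(D)=1, enqueue
    E->F: in-degree(F)=2, level(F)>=1
  process B: level=1
    B->F: in-degree(F)=1, level(F)>=2
  process D: level=1
    D->A: in-degree(A)=0, level(A)=2, enqueue
  process A: level=2
    A->C: in-degree(C)=0, level(C)=3, enqueue
  process C: level=3
    C->F: in-degree(F)=0, level(F)=4, enqueue
  process F: level=4
All levels: A:2, B:1, C:3, D:1, E:0, F:4

Answer: A:2, B:1, C:3, D:1, E:0, F:4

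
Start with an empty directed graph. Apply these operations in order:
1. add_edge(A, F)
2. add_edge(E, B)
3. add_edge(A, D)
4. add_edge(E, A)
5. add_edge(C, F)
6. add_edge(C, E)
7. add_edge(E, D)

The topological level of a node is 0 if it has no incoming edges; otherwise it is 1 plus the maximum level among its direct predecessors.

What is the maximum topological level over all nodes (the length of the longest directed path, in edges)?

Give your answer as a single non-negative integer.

Op 1: add_edge(A, F). Edges now: 1
Op 2: add_edge(E, B). Edges now: 2
Op 3: add_edge(A, D). Edges now: 3
Op 4: add_edge(E, A). Edges now: 4
Op 5: add_edge(C, F). Edges now: 5
Op 6: add_edge(C, E). Edges now: 6
Op 7: add_edge(E, D). Edges now: 7
Compute levels (Kahn BFS):
  sources (in-degree 0): C
  process C: level=0
    C->E: in-degree(E)=0, level(E)=1, enqueue
    C->F: in-degree(F)=1, level(F)>=1
  process E: level=1
    E->A: in-degree(A)=0, level(A)=2, enqueue
    E->B: in-degree(B)=0, level(B)=2, enqueue
    E->D: in-degree(D)=1, level(D)>=2
  process A: level=2
    A->D: in-degree(D)=0, level(D)=3, enqueue
    A->F: in-degree(F)=0, level(F)=3, enqueue
  process B: level=2
  process D: level=3
  process F: level=3
All levels: A:2, B:2, C:0, D:3, E:1, F:3
max level = 3

Answer: 3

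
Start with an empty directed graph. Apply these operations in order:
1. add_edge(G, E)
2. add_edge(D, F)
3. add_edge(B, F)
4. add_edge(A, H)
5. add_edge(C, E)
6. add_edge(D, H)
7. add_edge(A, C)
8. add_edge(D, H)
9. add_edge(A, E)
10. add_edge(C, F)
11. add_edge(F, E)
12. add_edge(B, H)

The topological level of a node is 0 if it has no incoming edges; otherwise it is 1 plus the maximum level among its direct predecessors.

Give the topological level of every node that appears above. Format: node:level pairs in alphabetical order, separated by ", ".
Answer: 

Op 1: add_edge(G, E). Edges now: 1
Op 2: add_edge(D, F). Edges now: 2
Op 3: add_edge(B, F). Edges now: 3
Op 4: add_edge(A, H). Edges now: 4
Op 5: add_edge(C, E). Edges now: 5
Op 6: add_edge(D, H). Edges now: 6
Op 7: add_edge(A, C). Edges now: 7
Op 8: add_edge(D, H) (duplicate, no change). Edges now: 7
Op 9: add_edge(A, E). Edges now: 8
Op 10: add_edge(C, F). Edges now: 9
Op 11: add_edge(F, E). Edges now: 10
Op 12: add_edge(B, H). Edges now: 11
Compute levels (Kahn BFS):
  sources (in-degree 0): A, B, D, G
  process A: level=0
    A->C: in-degree(C)=0, level(C)=1, enqueue
    A->E: in-degree(E)=3, level(E)>=1
    A->H: in-degree(H)=2, level(H)>=1
  process B: level=0
    B->F: in-degree(F)=2, level(F)>=1
    B->H: in-degree(H)=1, level(H)>=1
  process D: level=0
    D->F: in-degree(F)=1, level(F)>=1
    D->H: in-degree(H)=0, level(H)=1, enqueue
  process G: level=0
    G->E: in-degree(E)=2, level(E)>=1
  process C: level=1
    C->E: in-degree(E)=1, level(E)>=2
    C->F: in-degree(F)=0, level(F)=2, enqueue
  process H: level=1
  process F: level=2
    F->E: in-degree(E)=0, level(E)=3, enqueue
  process E: level=3
All levels: A:0, B:0, C:1, D:0, E:3, F:2, G:0, H:1

Answer: A:0, B:0, C:1, D:0, E:3, F:2, G:0, H:1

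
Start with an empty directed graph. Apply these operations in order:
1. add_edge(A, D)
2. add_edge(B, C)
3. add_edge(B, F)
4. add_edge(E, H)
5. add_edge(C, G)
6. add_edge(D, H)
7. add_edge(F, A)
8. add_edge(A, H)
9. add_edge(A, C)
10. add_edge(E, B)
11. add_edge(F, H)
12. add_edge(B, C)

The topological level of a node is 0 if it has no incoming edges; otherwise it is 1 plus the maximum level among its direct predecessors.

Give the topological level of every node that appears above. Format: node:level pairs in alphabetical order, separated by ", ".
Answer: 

Op 1: add_edge(A, D). Edges now: 1
Op 2: add_edge(B, C). Edges now: 2
Op 3: add_edge(B, F). Edges now: 3
Op 4: add_edge(E, H). Edges now: 4
Op 5: add_edge(C, G). Edges now: 5
Op 6: add_edge(D, H). Edges now: 6
Op 7: add_edge(F, A). Edges now: 7
Op 8: add_edge(A, H). Edges now: 8
Op 9: add_edge(A, C). Edges now: 9
Op 10: add_edge(E, B). Edges now: 10
Op 11: add_edge(F, H). Edges now: 11
Op 12: add_edge(B, C) (duplicate, no change). Edges now: 11
Compute levels (Kahn BFS):
  sources (in-degree 0): E
  process E: level=0
    E->B: in-degree(B)=0, level(B)=1, enqueue
    E->H: in-degree(H)=3, level(H)>=1
  process B: level=1
    B->C: in-degree(C)=1, level(C)>=2
    B->F: in-degree(F)=0, level(F)=2, enqueue
  process F: level=2
    F->A: in-degree(A)=0, level(A)=3, enqueue
    F->H: in-degree(H)=2, level(H)>=3
  process A: level=3
    A->C: in-degree(C)=0, level(C)=4, enqueue
    A->D: in-degree(D)=0, level(D)=4, enqueue
    A->H: in-degree(H)=1, level(H)>=4
  process C: level=4
    C->G: in-degree(G)=0, level(G)=5, enqueue
  process D: level=4
    D->H: in-degree(H)=0, level(H)=5, enqueue
  process G: level=5
  process H: level=5
All levels: A:3, B:1, C:4, D:4, E:0, F:2, G:5, H:5

Answer: A:3, B:1, C:4, D:4, E:0, F:2, G:5, H:5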